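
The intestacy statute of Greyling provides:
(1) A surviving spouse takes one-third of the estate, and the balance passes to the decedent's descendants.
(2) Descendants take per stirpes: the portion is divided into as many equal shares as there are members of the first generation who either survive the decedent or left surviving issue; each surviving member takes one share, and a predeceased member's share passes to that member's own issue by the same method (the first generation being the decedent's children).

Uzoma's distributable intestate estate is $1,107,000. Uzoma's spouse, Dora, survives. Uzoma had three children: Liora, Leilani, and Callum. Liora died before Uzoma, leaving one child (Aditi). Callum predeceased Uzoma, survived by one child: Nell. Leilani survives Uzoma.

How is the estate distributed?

Dora takes one-third of $1,107,000 = $369,000. The remaining $738,000 passes to the descendants.
The descendants' portion ($738,000) is divided into 3 shares of $246,000: Leilani takes $246,000; Liora's $246,000 share passes to Liora's issue; Callum's $246,000 share passes to Callum's issue.
Liora's share ($246,000) passes entirely to Aditi.
Callum's share ($246,000) passes entirely to Nell.

Dora: $369,000; Aditi: $246,000; Leilani: $246,000; Nell: $246,000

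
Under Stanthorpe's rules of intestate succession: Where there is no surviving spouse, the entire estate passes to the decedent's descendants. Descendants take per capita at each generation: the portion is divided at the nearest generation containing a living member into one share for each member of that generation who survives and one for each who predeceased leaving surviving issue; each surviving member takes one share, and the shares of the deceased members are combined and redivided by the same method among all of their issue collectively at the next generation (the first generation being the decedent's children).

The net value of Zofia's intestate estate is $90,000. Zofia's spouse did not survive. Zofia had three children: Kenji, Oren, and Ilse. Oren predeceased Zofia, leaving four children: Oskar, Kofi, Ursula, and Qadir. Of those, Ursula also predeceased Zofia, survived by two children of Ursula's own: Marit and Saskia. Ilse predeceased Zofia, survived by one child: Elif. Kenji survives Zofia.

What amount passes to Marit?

Marit receives $6,000.

The entire $90,000 passes to the descendants.
That amount ($90,000) is divided at the children's generation into 3 shares of $30,000. Kenji takes $30,000. The 2 shares of the deceased (Oren and Ilse) are combined into a pool of $60,000.
That pool ($60,000) is divided at the grandchildren's generation into 5 shares of $12,000. Oskar, Kofi, Qadir, and Elif each take $12,000. The remaining share for the deceased Ursula ($12,000) is carried to the next generation.
That pool ($12,000) is divided at the great-grandchildren's generation equally among Marit and Saskia: $6,000 each.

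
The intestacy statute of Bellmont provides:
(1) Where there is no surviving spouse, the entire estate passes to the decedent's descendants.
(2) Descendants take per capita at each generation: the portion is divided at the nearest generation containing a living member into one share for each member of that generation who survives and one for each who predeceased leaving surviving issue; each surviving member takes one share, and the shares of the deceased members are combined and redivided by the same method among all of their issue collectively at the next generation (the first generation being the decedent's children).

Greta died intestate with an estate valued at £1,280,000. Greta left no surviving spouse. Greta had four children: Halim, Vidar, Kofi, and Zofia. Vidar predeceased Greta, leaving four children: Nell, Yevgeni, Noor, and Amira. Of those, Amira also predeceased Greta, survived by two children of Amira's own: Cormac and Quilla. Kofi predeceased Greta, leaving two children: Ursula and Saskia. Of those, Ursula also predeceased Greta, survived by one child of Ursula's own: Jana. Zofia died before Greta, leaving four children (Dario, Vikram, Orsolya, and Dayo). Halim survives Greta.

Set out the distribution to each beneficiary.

Halim: £320,000; Nell: £96,000; Yevgeni: £96,000; Noor: £96,000; Cormac: £64,000; Quilla: £64,000; Jana: £64,000; Saskia: £96,000; Dario: £96,000; Vikram: £96,000; Orsolya: £96,000; Dayo: £96,000

The entire £1,280,000 passes to the descendants.
That amount (£1,280,000) is divided at the children's generation into 4 shares of £320,000. Halim takes £320,000. The 3 shares of the deceased (Vidar, Kofi, and Zofia) are combined into a pool of £960,000.
That pool (£960,000) is divided at the grandchildren's generation into 10 shares of £96,000. Nell, Yevgeni, Noor, Saskia, Dario, Vikram, Orsolya, and Dayo each take £96,000. The 2 shares of the deceased (Amira and Ursula) are combined into a pool of £192,000.
That pool (£192,000) is divided at the great-grandchildren's generation equally among Cormac, Quilla, and Jana: £64,000 each.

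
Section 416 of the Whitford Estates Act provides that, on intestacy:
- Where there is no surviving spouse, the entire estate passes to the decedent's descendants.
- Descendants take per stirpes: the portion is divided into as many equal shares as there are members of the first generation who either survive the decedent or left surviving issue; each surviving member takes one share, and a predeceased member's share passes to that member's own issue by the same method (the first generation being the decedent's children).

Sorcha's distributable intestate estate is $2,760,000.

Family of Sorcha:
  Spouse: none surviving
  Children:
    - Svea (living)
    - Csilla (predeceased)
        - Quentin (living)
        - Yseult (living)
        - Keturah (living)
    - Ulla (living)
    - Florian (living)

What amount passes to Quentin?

The entire $2,760,000 passes to the descendants.
That amount ($2,760,000) is divided into 4 shares of $690,000: Svea, Ulla, and Florian each take $690,000; Csilla's $690,000 share passes to Csilla's issue.
Csilla's share ($690,000) is divided into 3 shares of $230,000: Quentin, Yseult, and Keturah each take $230,000.

Quentin receives $230,000.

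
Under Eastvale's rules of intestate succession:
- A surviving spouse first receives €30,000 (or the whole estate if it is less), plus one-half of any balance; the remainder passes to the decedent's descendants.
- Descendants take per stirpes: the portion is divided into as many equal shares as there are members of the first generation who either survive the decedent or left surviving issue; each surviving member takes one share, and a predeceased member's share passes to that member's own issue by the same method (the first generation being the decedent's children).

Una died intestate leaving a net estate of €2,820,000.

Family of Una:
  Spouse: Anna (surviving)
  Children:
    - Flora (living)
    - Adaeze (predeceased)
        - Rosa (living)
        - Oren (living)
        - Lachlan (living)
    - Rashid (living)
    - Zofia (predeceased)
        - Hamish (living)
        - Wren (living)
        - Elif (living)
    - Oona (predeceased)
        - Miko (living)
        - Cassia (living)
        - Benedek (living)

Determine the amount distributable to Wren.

Wren receives €93,000.

Anna first takes €30,000, leaving a balance of €2,790,000. Anna then takes one-half of the balance (€1,395,000), for a total of €1,425,000. The remaining €1,395,000 passes to the descendants.
The descendants' portion (€1,395,000) is divided into 5 shares of €279,000: Flora and Rashid each take €279,000; Adaeze's €279,000 share passes to Adaeze's issue; Zofia's €279,000 share passes to Zofia's issue; Oona's €279,000 share passes to Oona's issue.
Adaeze's share (€279,000) is divided into 3 shares of €93,000: Rosa, Oren, and Lachlan each take €93,000.
Zofia's share (€279,000) is divided into 3 shares of €93,000: Hamish, Wren, and Elif each take €93,000.
Oona's share (€279,000) is divided into 3 shares of €93,000: Miko, Cassia, and Benedek each take €93,000.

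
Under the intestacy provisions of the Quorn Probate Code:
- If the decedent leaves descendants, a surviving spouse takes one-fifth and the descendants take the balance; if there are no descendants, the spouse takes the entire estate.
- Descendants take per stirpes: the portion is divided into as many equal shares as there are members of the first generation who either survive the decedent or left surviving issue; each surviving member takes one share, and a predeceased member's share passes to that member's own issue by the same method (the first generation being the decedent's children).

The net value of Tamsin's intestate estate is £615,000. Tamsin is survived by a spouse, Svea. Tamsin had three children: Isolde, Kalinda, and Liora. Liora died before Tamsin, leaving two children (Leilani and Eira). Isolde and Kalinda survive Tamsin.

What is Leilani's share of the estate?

Leilani receives £82,000.

Svea takes one-fifth of £615,000 = £123,000. The remaining £492,000 passes to the descendants.
The descendants' portion (£492,000) is divided into 3 shares of £164,000: Isolde and Kalinda each take £164,000; Liora's £164,000 share passes to Liora's issue.
Liora's share (£164,000) is divided into 2 shares of £82,000: Leilani and Eira each take £82,000.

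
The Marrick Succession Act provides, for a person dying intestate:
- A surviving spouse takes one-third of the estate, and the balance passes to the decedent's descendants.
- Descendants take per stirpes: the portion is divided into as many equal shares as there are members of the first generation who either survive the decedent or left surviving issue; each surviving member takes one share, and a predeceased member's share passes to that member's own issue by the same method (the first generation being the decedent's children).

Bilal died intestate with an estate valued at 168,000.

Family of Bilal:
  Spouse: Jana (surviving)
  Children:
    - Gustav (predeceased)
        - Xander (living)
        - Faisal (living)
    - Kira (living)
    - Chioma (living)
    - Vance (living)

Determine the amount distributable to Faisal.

Faisal receives 14,000.

Jana takes one-third of 168,000 = 56,000. The remaining 112,000 passes to the descendants.
The descendants' portion (112,000) is divided into 4 shares of 28,000: Kira, Chioma, and Vance each take 28,000; Gustav's 28,000 share passes to Gustav's issue.
Gustav's share (28,000) is divided into 2 shares of 14,000: Xander and Faisal each take 14,000.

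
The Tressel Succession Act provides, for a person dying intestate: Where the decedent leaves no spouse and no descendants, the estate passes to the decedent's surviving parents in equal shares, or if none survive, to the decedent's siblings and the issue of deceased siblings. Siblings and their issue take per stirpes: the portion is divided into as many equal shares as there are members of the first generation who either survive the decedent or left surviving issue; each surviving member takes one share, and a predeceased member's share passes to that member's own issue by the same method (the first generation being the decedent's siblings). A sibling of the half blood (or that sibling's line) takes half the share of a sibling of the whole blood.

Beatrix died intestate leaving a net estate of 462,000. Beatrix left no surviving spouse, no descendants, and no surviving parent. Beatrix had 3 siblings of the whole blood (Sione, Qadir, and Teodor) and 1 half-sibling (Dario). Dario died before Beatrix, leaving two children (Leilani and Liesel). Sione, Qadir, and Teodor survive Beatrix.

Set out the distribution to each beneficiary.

Leilani: 33,000; Liesel: 33,000; Sione: 132,000; Qadir: 132,000; Teodor: 132,000

The entire 462,000 passes to the siblings and their issue.
Counting each half-blood sibling's line as half a unit, there are 7/2 units in 462,000, so one unit is 132,000. Whole-blood lines (Sione, Qadir, and Teodor) take 132,000 each; half-blood lines (Dario) take 66,000 each.
Dario's share (66,000) is divided into 2 shares of 33,000: Leilani and Liesel each take 33,000.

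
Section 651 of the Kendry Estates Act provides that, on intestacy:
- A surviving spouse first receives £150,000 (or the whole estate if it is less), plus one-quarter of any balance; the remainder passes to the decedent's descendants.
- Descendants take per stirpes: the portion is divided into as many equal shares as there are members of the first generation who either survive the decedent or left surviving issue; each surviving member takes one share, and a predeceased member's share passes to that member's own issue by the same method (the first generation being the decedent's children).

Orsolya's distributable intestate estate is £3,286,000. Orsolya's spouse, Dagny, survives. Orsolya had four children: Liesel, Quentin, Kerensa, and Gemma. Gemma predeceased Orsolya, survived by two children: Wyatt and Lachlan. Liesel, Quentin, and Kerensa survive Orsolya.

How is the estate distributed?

Dagny: £934,000; Liesel: £588,000; Quentin: £588,000; Kerensa: £588,000; Wyatt: £294,000; Lachlan: £294,000

Dagny first takes £150,000, leaving a balance of £3,136,000. Dagny then takes one-quarter of the balance (£784,000), for a total of £934,000. The remaining £2,352,000 passes to the descendants.
The descendants' portion (£2,352,000) is divided into 4 shares of £588,000: Liesel, Quentin, and Kerensa each take £588,000; Gemma's £588,000 share passes to Gemma's issue.
Gemma's share (£588,000) is divided into 2 shares of £294,000: Wyatt and Lachlan each take £294,000.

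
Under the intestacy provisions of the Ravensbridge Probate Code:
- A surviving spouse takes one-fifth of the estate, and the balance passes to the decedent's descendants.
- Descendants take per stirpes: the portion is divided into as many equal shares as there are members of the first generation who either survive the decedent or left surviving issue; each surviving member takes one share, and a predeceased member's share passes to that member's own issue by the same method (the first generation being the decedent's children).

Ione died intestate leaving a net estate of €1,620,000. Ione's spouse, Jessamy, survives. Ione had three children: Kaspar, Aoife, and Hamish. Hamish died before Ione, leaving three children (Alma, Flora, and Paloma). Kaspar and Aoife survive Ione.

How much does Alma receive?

Jessamy takes one-fifth of €1,620,000 = €324,000. The remaining €1,296,000 passes to the descendants.
The descendants' portion (€1,296,000) is divided into 3 shares of €432,000: Kaspar and Aoife each take €432,000; Hamish's €432,000 share passes to Hamish's issue.
Hamish's share (€432,000) is divided into 3 shares of €144,000: Alma, Flora, and Paloma each take €144,000.

Alma receives €144,000.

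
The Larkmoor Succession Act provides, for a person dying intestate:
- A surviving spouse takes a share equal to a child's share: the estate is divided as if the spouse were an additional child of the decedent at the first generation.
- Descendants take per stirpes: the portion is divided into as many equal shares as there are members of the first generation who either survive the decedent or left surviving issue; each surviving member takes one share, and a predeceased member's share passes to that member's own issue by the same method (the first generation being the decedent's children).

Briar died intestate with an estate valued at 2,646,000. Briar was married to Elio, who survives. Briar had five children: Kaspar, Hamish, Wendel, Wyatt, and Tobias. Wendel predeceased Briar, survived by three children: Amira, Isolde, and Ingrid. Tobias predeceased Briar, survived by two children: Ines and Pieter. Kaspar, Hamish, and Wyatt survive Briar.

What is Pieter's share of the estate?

Pieter receives 220,500.

The spouse counts as an additional share at the children's level, so there are 6 primary shares of 441,000. Elio takes one such share (441,000).
The children's combined portion (2,205,000) is divided into 5 shares of 441,000: Kaspar, Hamish, and Wyatt each take 441,000; Wendel's 441,000 share passes to Wendel's issue; Tobias's 441,000 share passes to Tobias's issue.
Wendel's share (441,000) is divided into 3 shares of 147,000: Amira, Isolde, and Ingrid each take 147,000.
Tobias's share (441,000) is divided into 2 shares of 220,500: Ines and Pieter each take 220,500.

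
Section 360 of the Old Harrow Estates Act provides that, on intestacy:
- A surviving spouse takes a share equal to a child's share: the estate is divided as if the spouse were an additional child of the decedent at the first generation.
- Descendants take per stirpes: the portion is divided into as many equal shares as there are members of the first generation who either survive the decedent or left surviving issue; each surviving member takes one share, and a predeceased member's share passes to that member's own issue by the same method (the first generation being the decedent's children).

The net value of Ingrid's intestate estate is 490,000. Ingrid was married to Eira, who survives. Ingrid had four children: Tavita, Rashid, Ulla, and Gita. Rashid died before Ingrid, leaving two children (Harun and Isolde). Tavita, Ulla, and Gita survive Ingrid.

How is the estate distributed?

Eira: 98,000; Tavita: 98,000; Harun: 49,000; Isolde: 49,000; Ulla: 98,000; Gita: 98,000

The spouse counts as an additional share at the children's level, so there are 5 primary shares of 98,000. Eira takes one such share (98,000).
The children's combined portion (392,000) is divided into 4 shares of 98,000: Tavita, Ulla, and Gita each take 98,000; Rashid's 98,000 share passes to Rashid's issue.
Rashid's share (98,000) is divided into 2 shares of 49,000: Harun and Isolde each take 49,000.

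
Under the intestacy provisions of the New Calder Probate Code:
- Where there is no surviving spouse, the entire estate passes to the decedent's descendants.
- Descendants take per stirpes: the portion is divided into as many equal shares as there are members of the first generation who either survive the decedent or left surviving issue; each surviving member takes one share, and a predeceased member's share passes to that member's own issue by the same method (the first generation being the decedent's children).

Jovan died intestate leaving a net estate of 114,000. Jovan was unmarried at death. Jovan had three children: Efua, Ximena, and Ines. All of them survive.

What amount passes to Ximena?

Ximena receives 38,000.

The entire 114,000 passes to the descendants.
That amount (114,000) is divided into 3 shares of 38,000: Efua, Ximena, and Ines each take 38,000.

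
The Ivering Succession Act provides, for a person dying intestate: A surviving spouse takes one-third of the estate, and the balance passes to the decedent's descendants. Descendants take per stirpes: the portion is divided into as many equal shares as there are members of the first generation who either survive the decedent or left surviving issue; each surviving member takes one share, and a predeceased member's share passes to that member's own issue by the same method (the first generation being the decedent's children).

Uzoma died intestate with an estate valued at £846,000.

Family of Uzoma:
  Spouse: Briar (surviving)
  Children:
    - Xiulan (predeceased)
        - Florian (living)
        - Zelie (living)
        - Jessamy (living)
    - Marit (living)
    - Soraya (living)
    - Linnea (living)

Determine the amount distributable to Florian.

Florian receives £47,000.

Briar takes one-third of £846,000 = £282,000. The remaining £564,000 passes to the descendants.
The descendants' portion (£564,000) is divided into 4 shares of £141,000: Marit, Soraya, and Linnea each take £141,000; Xiulan's £141,000 share passes to Xiulan's issue.
Xiulan's share (£141,000) is divided into 3 shares of £47,000: Florian, Zelie, and Jessamy each take £47,000.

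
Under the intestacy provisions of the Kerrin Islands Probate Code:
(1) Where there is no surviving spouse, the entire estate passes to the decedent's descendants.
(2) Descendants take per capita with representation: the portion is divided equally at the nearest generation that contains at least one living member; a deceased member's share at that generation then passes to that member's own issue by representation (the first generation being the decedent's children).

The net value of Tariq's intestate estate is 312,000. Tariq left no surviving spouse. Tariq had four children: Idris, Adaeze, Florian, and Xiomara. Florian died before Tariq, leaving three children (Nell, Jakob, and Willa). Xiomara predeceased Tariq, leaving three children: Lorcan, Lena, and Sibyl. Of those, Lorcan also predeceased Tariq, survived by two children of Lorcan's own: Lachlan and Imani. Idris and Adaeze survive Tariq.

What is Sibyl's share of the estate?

The entire 312,000 passes to the descendants.
That amount (312,000) is divided into 4 shares of 78,000: Idris and Adaeze each take 78,000; Florian's 78,000 share passes to Florian's issue; Xiomara's 78,000 share passes to Xiomara's issue.
Florian's share (78,000) is divided into 3 shares of 26,000: Nell, Jakob, and Willa each take 26,000.
Xiomara's share (78,000) is divided into 3 shares of 26,000: Lena and Sibyl each take 26,000; Lorcan's 26,000 share passes to Lorcan's issue.
Lorcan's share (26,000) is divided into 2 shares of 13,000: Lachlan and Imani each take 13,000.

Sibyl receives 26,000.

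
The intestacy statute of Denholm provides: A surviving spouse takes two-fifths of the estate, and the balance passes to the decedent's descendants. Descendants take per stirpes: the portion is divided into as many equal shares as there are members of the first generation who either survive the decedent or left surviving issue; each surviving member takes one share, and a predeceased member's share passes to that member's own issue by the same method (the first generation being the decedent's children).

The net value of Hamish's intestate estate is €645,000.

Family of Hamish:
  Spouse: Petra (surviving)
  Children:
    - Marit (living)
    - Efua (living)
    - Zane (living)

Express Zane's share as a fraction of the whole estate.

Petra takes two-fifths of €645,000 = €258,000. The remaining €387,000 passes to the descendants.
The descendants' portion (€387,000) is divided into 3 shares of €129,000: Marit, Efua, and Zane each take €129,000.

Zane receives 1/5 of the estate.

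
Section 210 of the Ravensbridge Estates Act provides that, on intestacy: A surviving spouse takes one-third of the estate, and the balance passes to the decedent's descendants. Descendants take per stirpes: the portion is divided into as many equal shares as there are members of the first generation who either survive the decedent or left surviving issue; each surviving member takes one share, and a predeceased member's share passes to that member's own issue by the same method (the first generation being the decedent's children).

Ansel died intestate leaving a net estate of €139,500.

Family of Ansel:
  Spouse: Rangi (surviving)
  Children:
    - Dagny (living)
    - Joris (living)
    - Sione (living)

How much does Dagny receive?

Rangi takes one-third of €139,500 = €46,500. The remaining €93,000 passes to the descendants.
The descendants' portion (€93,000) is divided into 3 shares of €31,000: Dagny, Joris, and Sione each take €31,000.

Dagny receives €31,000.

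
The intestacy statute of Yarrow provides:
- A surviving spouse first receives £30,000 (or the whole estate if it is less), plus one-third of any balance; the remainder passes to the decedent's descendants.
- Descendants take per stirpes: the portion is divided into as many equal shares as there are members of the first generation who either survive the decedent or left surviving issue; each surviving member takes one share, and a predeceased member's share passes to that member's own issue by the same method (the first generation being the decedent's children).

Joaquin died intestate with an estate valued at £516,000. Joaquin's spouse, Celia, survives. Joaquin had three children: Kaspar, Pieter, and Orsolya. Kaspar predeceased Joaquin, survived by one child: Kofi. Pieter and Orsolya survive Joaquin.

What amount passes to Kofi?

Celia first takes £30,000, leaving a balance of £486,000. Celia then takes one-third of the balance (£162,000), for a total of £192,000. The remaining £324,000 passes to the descendants.
The descendants' portion (£324,000) is divided into 3 shares of £108,000: Pieter and Orsolya each take £108,000; Kaspar's £108,000 share passes to Kaspar's issue.
Kaspar's share (£108,000) passes entirely to Kofi.

Kofi receives £108,000.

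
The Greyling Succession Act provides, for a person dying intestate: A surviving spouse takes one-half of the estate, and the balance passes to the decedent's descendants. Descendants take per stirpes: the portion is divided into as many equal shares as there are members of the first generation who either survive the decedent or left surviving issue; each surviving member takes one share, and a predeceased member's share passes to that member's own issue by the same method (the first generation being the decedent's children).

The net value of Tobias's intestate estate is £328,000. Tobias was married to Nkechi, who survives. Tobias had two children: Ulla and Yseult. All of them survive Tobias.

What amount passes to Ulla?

Ulla receives £82,000.

Nkechi takes one-half of £328,000 = £164,000. The remaining £164,000 passes to the descendants.
The descendants' portion (£164,000) is divided into 2 shares of £82,000: Ulla and Yseult each take £82,000.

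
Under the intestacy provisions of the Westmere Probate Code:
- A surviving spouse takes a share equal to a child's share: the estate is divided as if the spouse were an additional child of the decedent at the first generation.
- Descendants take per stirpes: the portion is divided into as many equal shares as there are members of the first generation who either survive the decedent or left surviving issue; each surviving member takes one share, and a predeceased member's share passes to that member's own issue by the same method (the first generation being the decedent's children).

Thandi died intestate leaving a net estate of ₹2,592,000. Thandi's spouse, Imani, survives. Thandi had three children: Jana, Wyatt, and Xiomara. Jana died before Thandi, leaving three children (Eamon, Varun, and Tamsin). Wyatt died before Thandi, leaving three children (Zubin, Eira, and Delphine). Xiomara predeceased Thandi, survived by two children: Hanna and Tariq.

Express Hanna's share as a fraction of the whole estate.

The spouse counts as an additional share at the children's level, so there are 4 primary shares of ₹648,000. Imani takes one such share (₹648,000).
The children's combined portion (₹1,944,000) is divided into 3 shares of ₹648,000: Jana's ₹648,000 share passes to Jana's issue; Wyatt's ₹648,000 share passes to Wyatt's issue; Xiomara's ₹648,000 share passes to Xiomara's issue.
Jana's share (₹648,000) is divided into 3 shares of ₹216,000: Eamon, Varun, and Tamsin each take ₹216,000.
Wyatt's share (₹648,000) is divided into 3 shares of ₹216,000: Zubin, Eira, and Delphine each take ₹216,000.
Xiomara's share (₹648,000) is divided into 2 shares of ₹324,000: Hanna and Tariq each take ₹324,000.

Hanna receives 1/8 of the estate.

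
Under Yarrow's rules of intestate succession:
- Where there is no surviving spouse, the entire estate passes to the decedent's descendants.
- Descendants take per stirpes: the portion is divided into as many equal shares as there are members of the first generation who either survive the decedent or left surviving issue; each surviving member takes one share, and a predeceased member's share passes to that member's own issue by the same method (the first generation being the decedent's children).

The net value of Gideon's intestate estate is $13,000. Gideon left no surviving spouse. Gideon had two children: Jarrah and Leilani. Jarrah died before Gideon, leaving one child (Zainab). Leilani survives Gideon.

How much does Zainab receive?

The entire $13,000 passes to the descendants.
That amount ($13,000) is divided into 2 shares of $6,500: Leilani takes $6,500; Jarrah's $6,500 share passes to Jarrah's issue.
Jarrah's share ($6,500) passes entirely to Zainab.

Zainab receives $6,500.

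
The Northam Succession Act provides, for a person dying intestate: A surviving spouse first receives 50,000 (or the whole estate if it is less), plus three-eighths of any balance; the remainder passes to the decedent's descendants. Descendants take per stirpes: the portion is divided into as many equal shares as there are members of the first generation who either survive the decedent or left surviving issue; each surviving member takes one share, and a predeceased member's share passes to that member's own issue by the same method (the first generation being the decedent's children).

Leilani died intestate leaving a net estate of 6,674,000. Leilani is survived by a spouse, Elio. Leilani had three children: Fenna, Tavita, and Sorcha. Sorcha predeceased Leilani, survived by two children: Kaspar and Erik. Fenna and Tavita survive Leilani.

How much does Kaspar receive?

Kaspar receives 690,000.

Elio first takes 50,000, leaving a balance of 6,624,000. Elio then takes three-eighths of the balance (2,484,000), for a total of 2,534,000. The remaining 4,140,000 passes to the descendants.
The descendants' portion (4,140,000) is divided into 3 shares of 1,380,000: Fenna and Tavita each take 1,380,000; Sorcha's 1,380,000 share passes to Sorcha's issue.
Sorcha's share (1,380,000) is divided into 2 shares of 690,000: Kaspar and Erik each take 690,000.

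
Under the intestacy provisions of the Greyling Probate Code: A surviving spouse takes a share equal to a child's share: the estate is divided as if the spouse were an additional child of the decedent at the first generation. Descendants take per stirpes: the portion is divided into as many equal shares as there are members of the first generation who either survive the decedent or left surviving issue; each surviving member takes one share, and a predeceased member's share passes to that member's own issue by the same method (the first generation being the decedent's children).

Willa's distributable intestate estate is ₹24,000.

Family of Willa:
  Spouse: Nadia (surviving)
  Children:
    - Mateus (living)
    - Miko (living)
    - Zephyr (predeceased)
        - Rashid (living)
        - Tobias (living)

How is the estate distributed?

The spouse counts as an additional share at the children's level, so there are 4 primary shares of ₹6,000. Nadia takes one such share (₹6,000).
The children's combined portion (₹18,000) is divided into 3 shares of ₹6,000: Mateus and Miko each take ₹6,000; Zephyr's ₹6,000 share passes to Zephyr's issue.
Zephyr's share (₹6,000) is divided into 2 shares of ₹3,000: Rashid and Tobias each take ₹3,000.

Nadia: ₹6,000; Mateus: ₹6,000; Miko: ₹6,000; Rashid: ₹3,000; Tobias: ₹3,000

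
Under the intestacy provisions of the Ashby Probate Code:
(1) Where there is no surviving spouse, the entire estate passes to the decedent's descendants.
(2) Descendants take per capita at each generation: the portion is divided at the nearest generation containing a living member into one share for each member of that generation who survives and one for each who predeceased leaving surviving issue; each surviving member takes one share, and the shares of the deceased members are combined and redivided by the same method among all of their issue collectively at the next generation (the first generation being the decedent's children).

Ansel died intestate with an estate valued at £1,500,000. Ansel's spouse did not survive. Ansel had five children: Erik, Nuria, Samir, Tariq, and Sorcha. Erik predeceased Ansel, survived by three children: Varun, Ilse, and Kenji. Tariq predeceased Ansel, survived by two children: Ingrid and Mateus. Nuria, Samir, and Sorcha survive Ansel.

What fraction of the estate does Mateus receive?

Mateus receives 2/25 of the estate.

The entire £1,500,000 passes to the descendants.
That amount (£1,500,000) is divided at the children's generation into 5 shares of £300,000. Nuria, Samir, and Sorcha each take £300,000. The 2 shares of the deceased (Erik and Tariq) are combined into a pool of £600,000.
That pool (£600,000) is divided at the grandchildren's generation equally among Varun, Ilse, Kenji, Ingrid, and Mateus: £120,000 each.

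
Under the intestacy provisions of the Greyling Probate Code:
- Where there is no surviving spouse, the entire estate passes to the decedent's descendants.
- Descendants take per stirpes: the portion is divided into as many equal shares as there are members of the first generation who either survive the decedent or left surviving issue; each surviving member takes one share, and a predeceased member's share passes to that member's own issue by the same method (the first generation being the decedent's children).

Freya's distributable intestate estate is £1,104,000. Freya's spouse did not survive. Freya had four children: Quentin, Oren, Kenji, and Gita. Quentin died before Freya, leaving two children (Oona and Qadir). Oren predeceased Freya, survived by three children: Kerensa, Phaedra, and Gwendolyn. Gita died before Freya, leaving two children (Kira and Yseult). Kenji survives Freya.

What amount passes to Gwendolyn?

Gwendolyn receives £92,000.

The entire £1,104,000 passes to the descendants.
That amount (£1,104,000) is divided into 4 shares of £276,000: Kenji takes £276,000; Quentin's £276,000 share passes to Quentin's issue; Oren's £276,000 share passes to Oren's issue; Gita's £276,000 share passes to Gita's issue.
Quentin's share (£276,000) is divided into 2 shares of £138,000: Oona and Qadir each take £138,000.
Oren's share (£276,000) is divided into 3 shares of £92,000: Kerensa, Phaedra, and Gwendolyn each take £92,000.
Gita's share (£276,000) is divided into 2 shares of £138,000: Kira and Yseult each take £138,000.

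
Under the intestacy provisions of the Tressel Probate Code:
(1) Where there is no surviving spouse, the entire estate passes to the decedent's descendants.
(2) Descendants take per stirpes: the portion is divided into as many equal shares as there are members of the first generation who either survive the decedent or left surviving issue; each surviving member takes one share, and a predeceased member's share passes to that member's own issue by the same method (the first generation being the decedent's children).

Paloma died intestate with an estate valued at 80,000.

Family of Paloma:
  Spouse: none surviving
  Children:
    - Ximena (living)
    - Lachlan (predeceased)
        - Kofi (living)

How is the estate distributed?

Ximena: 40,000; Kofi: 40,000

The entire 80,000 passes to the descendants.
That amount (80,000) is divided into 2 shares of 40,000: Ximena takes 40,000; Lachlan's 40,000 share passes to Lachlan's issue.
Lachlan's share (40,000) passes entirely to Kofi.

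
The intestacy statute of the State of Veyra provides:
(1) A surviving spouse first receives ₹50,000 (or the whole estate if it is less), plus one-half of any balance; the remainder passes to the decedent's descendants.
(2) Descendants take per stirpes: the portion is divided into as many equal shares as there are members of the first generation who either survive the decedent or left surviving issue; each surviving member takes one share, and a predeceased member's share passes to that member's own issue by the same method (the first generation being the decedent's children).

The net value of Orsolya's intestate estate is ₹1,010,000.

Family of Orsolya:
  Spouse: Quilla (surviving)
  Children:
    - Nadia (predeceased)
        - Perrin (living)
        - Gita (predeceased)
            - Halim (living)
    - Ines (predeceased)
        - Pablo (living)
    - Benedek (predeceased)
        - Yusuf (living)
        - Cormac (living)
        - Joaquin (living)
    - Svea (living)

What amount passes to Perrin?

Quilla first takes ₹50,000, leaving a balance of ₹960,000. Quilla then takes one-half of the balance (₹480,000), for a total of ₹530,000. The remaining ₹480,000 passes to the descendants.
The descendants' portion (₹480,000) is divided into 4 shares of ₹120,000: Svea takes ₹120,000; Nadia's ₹120,000 share passes to Nadia's issue; Ines's ₹120,000 share passes to Ines's issue; Benedek's ₹120,000 share passes to Benedek's issue.
Nadia's share (₹120,000) is divided into 2 shares of ₹60,000: Perrin takes ₹60,000; Gita's ₹60,000 share passes to Gita's issue.
Gita's share (₹60,000) passes entirely to Halim.
Ines's share (₹120,000) passes entirely to Pablo.
Benedek's share (₹120,000) is divided into 3 shares of ₹40,000: Yusuf, Cormac, and Joaquin each take ₹40,000.

Perrin receives ₹60,000.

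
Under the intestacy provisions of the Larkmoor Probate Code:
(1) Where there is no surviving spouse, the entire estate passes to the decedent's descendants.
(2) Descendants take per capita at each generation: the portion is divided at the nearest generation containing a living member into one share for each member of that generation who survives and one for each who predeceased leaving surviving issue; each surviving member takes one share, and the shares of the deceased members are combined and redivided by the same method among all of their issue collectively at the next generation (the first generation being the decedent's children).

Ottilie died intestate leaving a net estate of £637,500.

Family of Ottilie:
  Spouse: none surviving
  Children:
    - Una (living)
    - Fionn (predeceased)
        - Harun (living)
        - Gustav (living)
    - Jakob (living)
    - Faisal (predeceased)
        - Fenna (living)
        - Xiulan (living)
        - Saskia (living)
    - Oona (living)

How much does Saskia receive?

Saskia receives £51,000.

The entire £637,500 passes to the descendants.
That amount (£637,500) is divided at the children's generation into 5 shares of £127,500. Una, Jakob, and Oona each take £127,500. The 2 shares of the deceased (Fionn and Faisal) are combined into a pool of £255,000.
That pool (£255,000) is divided at the grandchildren's generation equally among Harun, Gustav, Fenna, Xiulan, and Saskia: £51,000 each.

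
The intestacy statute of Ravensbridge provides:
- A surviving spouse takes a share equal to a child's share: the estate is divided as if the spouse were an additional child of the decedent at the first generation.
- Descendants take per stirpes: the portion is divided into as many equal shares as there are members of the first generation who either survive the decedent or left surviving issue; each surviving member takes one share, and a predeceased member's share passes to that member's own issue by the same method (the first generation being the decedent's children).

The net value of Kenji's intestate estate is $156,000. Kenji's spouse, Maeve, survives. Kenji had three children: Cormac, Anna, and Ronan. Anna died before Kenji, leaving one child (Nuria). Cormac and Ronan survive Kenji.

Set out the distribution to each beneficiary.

The spouse counts as an additional share at the children's level, so there are 4 primary shares of $39,000. Maeve takes one such share ($39,000).
The children's combined portion ($117,000) is divided into 3 shares of $39,000: Cormac and Ronan each take $39,000; Anna's $39,000 share passes to Anna's issue.
Anna's share ($39,000) passes entirely to Nuria.

Maeve: $39,000; Cormac: $39,000; Nuria: $39,000; Ronan: $39,000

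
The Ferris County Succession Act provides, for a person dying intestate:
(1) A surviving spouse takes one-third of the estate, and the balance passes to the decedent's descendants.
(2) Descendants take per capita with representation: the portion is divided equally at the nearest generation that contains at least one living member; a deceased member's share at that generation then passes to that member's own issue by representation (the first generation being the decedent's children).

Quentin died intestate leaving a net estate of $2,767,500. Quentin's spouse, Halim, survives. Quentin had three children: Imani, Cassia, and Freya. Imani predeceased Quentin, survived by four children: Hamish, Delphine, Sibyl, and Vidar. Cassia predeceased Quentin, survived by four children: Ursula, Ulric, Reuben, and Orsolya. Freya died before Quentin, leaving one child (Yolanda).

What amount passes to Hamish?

Halim takes one-third of $2,767,500 = $922,500. The remaining $1,845,000 passes to the descendants.
No child survives, so the initial division is made at the grandchildren's generation.
The descendants' portion ($1,845,000) is divided into 9 shares of $205,000: Hamish, Delphine, Sibyl, Vidar, Ursula, Ulric, Reuben, Orsolya, and Yolanda each take $205,000.

Hamish receives $205,000.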